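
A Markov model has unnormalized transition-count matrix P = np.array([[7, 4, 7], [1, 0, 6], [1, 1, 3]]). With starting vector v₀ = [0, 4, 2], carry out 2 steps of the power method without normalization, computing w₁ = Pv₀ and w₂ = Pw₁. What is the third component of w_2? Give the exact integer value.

72

w1 = Pv₀ = (7·0 + 4·4 + 7·2; 1·0 + 0·4 + 6·2; 1·0 + 1·4 + 3·2) = (30, 12, 10)
w2 = Pw1 = (7·30 + 4·12 + 7·10; 1·30 + 0·12 + 6·10; 1·30 + 1·12 + 3·10) = (328, 90, 72)
The requested component of w2 is 72.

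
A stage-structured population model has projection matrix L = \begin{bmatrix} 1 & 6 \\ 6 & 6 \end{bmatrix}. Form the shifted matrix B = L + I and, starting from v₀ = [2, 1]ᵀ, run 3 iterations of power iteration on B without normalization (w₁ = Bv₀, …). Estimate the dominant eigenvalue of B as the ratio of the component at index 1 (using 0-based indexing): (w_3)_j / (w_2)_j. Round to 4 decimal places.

μ ≈ 11.1658

B = L + I has rows (2, 6); (6, 7)
w1 = Bv₀ = (2·2 + 6·1; 6·2 + 7·1) = (10, 19)
w2 = Bw1 = (2·10 + 6·19; 6·10 + 7·19) = (134, 193)
w3 = Bw2 = (1426, 2155)
Ratio: 2155/193 = 11.1658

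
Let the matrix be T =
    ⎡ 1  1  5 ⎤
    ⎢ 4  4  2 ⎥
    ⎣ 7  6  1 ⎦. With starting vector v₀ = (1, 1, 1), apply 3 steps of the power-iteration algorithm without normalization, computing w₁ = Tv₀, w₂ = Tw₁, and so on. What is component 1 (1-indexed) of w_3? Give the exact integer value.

798

w1 = Tv₀ = (1·1 + 1·1 + 5·1; 4·1 + 4·1 + 2·1; 7·1 + 6·1 + 1·1) = (7, 10, 14)
w2 = Tw1 = (1·7 + 1·10 + 5·14; 4·7 + 4·10 + 2·14; 7·7 + 6·10 + 1·14) = (87, 96, 123)
w3 = Tw2 = (798, 978, 1308)
The requested component of w3 is 798.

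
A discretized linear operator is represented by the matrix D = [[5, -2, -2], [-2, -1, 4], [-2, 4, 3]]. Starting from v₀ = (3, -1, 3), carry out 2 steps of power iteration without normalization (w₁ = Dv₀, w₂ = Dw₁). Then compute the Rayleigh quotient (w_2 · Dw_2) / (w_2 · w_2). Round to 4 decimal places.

w1 = Dv₀ = (11, 7, -1)
w2 = Dw1 = (43, -33, 3)
Dw2 = (275, -41, -209)
w2·Dw2 = 43·275 + (-33)·(-41) + 3·(-209) = 12551; w2·w2 = 43·43 + (-33)·(-33) + 3·3 = 2947
λ ≈ 12551/2947 = 4.2589

4.2589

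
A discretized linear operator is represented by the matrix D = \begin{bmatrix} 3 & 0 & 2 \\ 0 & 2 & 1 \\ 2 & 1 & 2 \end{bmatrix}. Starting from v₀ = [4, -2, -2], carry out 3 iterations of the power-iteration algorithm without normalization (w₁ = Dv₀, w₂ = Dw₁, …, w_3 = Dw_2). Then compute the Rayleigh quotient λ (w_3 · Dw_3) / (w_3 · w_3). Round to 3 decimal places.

w1 = Dv₀ = (8, -6, 2)
w2 = Dw1 = (28, -10, 14)
w3 = Dw2 = (112, -6, 74)
Dw3 = (484, 62, 366)
w3·Dw3 = 112·484 + (-6)·62 + 74·366 = 80920; w3·w3 = 112·112 + (-6)·(-6) + 74·74 = 18056
λ ≈ 80920/18056 = 4.482

λ ≈ 4.482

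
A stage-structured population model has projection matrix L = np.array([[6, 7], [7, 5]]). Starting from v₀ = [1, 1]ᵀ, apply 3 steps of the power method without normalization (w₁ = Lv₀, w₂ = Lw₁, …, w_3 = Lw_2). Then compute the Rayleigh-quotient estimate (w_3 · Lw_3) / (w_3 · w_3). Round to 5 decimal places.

w1 = Lv₀ = (6·1 + 7·1; 7·1 + 5·1) = (13, 12)
w2 = Lw1 = (6·13 + 7·12; 7·13 + 5·12) = (162, 151)
w3 = Lw2 = (2029, 1889)
Lw3 = (25397, 23648)
w3·Lw3 = 2029·25397 + 1889·23648 = 96201585; w3·w3 = 2029·2029 + 1889·1889 = 7685162
λ ≈ 96201585/7685162 = 12.51783

12.51783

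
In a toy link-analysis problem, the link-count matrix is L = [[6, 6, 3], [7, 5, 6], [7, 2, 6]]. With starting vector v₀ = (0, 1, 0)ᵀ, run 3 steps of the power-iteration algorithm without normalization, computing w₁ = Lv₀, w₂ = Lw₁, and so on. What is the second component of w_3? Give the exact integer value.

w1 = Lv₀ = (6·0 + 6·1 + 3·0; 7·0 + 5·1 + 6·0; 7·0 + 2·1 + 6·0) = (6, 5, 2)
w2 = Lw1 = (6·6 + 6·5 + 3·2; 7·6 + 5·5 + 6·2; 7·6 + 2·5 + 6·2) = (72, 79, 64)
w3 = Lw2 = (1098, 1283, 1046)
The requested component of w3 is 1283.

1283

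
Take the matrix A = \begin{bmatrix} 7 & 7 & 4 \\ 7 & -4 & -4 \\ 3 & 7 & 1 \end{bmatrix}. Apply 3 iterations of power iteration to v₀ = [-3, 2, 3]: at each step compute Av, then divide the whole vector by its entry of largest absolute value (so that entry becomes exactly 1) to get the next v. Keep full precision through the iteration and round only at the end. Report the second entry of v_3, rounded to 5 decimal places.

0.80729

Av0 = (5.000000, -41.000000, 8.000000); divide by -41.000000 → v1 = (-0.121951, 1.000000, -0.195122)
Av1 = (5.365854, -4.073171, 6.439024); divide by 6.439024 → v2 = (0.833333, -0.632576, 1.000000)
Av2 = (5.405303, 4.363636, -0.928030); divide by 5.405303 → v3 = (1.000000, 0.807288, -0.171689)
Requested entry of v3: -1152/-1427 = 0.80729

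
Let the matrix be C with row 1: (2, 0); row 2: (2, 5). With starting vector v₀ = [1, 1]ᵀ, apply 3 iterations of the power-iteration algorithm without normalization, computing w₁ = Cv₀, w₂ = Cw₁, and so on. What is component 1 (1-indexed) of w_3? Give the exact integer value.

8

w1 = Cv₀ = (2, 7)
w2 = Cw1 = (4, 39)
w3 = Cw2 = (8, 203)
The requested component of w3 is 8.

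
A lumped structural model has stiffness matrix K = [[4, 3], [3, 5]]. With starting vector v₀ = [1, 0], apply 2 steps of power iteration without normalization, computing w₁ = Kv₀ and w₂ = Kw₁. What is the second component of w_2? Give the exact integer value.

27

w1 = Kv₀ = (4·1 + 3·0; 3·1 + 5·0) = (4, 3)
w2 = Kw1 = (4·4 + 3·3; 3·4 + 5·3) = (25, 27)
The requested component of w2 is 27.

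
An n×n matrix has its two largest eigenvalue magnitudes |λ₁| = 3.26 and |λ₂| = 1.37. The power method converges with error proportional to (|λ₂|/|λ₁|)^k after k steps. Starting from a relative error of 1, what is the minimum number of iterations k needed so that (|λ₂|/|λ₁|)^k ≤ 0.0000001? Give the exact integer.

|λ₂/λ₁| = 1.37/3.26 = 0.42025
Need k ≥ ln(0.0000001) / ln(0.42025) = -16.1181 / -0.8669 ≈ 18.592
Smallest integer k satisfying the bound: 19

19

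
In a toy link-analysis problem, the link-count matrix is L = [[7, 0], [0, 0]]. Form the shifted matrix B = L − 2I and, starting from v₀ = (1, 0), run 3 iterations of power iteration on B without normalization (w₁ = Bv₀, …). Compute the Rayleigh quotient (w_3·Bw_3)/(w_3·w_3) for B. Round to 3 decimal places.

μ ≈ 5.000

B = L − 2I has rows (5, 0); (0, -2)
w1 = Bv₀ = (5·1 + 0·0; 0·1 + (-2)·0) = (5, 0)
w2 = Bw1 = (5·5 + 0·0; 0·5 + (-2)·0) = (25, 0)
w3 = Bw2 = (125, 0)
Bw3 = (625, 0)
w3·Bw3 = 78125; w3·w3 = 15625; μ ≈ 78125/15625 = 5.000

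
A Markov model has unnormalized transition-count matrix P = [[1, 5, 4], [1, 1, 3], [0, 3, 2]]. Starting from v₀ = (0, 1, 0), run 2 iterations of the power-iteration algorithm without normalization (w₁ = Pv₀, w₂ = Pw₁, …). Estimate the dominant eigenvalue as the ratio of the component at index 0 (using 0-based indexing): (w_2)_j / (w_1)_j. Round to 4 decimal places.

w1 = Pv₀ = (5, 1, 3)
w2 = Pw1 = (22, 15, 9)
Ratio at component: 22 / 5 = 4.4000

λ ≈ 4.4000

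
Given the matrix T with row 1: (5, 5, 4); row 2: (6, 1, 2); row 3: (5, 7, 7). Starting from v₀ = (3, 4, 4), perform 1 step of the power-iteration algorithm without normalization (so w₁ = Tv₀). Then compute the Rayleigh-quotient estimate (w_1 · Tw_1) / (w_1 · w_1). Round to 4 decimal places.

λ ≈ 13.7885

w1 = Tv₀ = (5·3 + 5·4 + 4·4; 6·3 + 1·4 + 2·4; 5·3 + 7·4 + 7·4) = (51, 30, 71)
Tw1 = (689, 478, 962)
w1·Tw1 = 51·689 + 30·478 + 71·962 = 117781; w1·w1 = 51·51 + 30·30 + 71·71 = 8542
λ ≈ 117781/8542 = 13.7885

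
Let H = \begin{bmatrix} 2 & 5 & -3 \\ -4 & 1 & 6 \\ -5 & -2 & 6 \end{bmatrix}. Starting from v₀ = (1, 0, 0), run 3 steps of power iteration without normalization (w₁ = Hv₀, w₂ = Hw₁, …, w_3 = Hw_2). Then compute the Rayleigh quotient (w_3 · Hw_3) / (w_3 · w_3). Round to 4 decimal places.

λ ≈ 2.2000

w1 = Hv₀ = (2, -4, -5)
w2 = Hw1 = (-1, -42, -32)
w3 = Hw2 = (-116, -230, -103)
Hw3 = (-1073, -384, 422)
w3·Hw3 = (-116)·(-1073) + (-230)·(-384) + (-103)·422 = 169322; w3·w3 = (-116)·(-116) + (-230)·(-230) + (-103)·(-103) = 76965
λ ≈ 169322/76965 = 2.2000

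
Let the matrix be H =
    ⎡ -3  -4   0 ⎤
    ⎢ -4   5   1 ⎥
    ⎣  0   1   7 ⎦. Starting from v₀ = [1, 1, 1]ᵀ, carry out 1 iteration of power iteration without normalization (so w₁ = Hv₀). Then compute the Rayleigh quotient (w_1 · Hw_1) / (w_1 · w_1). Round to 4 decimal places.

w1 = Hv₀ = (-7, 2, 8)
Hw1 = (13, 46, 58)
w1·Hw1 = (-7)·13 + 2·46 + 8·58 = 465; w1·w1 = (-7)·(-7) + 2·2 + 8·8 = 117
λ ≈ 465/117 = 3.9744

3.9744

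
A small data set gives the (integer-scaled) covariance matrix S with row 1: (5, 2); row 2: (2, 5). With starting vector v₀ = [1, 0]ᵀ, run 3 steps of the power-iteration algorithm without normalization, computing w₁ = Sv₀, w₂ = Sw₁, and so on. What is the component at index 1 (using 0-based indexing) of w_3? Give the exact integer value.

158

w1 = Sv₀ = (5·1 + 2·0; 2·1 + 5·0) = (5, 2)
w2 = Sw1 = (5·5 + 2·2; 2·5 + 5·2) = (29, 20)
w3 = Sw2 = (185, 158)
The requested component of w3 is 158.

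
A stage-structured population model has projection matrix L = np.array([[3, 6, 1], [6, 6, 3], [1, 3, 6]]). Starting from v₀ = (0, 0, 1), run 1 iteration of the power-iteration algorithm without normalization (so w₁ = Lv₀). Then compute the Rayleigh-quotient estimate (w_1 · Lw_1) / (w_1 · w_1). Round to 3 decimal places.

w1 = Lv₀ = (1, 3, 6)
Lw1 = (27, 42, 46)
w1·Lw1 = 1·27 + 3·42 + 6·46 = 429; w1·w1 = 1·1 + 3·3 + 6·6 = 46
λ ≈ 429/46 = 9.326

9.326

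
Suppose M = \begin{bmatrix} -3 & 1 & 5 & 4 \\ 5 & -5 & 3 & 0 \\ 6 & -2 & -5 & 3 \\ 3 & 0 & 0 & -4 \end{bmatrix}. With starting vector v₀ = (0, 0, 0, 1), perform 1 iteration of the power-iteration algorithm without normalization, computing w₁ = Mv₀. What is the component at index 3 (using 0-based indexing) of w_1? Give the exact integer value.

w1 = Mv₀ = ((-3)·0 + 1·0 + 5·0 + 4·1; 5·0 + (-5)·0 + 3·0 + 0·1; 6·0 + (-2)·0 + (-5)·0 + 3·1; 3·0 + 0·0 + 0·0 + (-4)·1) = (4, 0, 3, -4)
The requested component of w1 is -4.

-4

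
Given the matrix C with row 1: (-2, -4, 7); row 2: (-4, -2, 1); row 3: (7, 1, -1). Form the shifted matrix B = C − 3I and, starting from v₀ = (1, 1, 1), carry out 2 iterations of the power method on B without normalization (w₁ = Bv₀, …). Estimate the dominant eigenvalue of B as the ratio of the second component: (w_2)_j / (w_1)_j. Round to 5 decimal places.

B = C − 3I has rows (-5, -4, 7); (-4, -5, 1); (7, 1, -4)
w1 = Bv₀ = (-2, -8, 4)
w2 = Bw1 = (70, 52, -38)
Ratio: 52/-8 = -6.50000

μ ≈ -6.50000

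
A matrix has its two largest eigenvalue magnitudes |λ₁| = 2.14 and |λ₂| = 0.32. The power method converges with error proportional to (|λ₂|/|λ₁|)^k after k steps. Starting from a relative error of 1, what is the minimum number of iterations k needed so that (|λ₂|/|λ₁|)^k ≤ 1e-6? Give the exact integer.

8

|λ₂/λ₁| = 0.32/2.14 = 0.14953
Need k ≥ ln(1e-6) / ln(0.14953) = -13.8155 / -1.9002 ≈ 7.270
Smallest integer k satisfying the bound: 8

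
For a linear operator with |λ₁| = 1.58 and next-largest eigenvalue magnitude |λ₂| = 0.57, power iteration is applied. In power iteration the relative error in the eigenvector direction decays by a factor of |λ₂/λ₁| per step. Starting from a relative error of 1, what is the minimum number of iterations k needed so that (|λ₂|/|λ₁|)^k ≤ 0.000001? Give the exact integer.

|λ₂/λ₁| = 0.57/1.58 = 0.36076
Need k ≥ ln(0.000001) / ln(0.36076) = -13.8155 / -1.0195 ≈ 13.551
Smallest integer k satisfying the bound: 14

14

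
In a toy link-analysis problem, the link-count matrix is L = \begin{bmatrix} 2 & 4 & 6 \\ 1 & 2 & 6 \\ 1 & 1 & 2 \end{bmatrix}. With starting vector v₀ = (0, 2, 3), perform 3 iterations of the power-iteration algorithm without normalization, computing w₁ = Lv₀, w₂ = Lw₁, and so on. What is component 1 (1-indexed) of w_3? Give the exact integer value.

w1 = Lv₀ = (26, 22, 8)
w2 = Lw1 = (188, 118, 64)
w3 = Lw2 = (1232, 808, 434)
The requested component of w3 is 1232.

1232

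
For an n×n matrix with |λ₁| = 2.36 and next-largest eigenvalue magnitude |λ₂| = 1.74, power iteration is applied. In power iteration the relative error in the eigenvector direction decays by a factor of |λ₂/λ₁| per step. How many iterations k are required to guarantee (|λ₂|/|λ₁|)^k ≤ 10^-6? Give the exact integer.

46

|λ₂/λ₁| = 1.74/2.36 = 0.73729
Need k ≥ ln(10^-6) / ln(0.73729) = -13.8155 / -0.3048 ≈ 45.330
Smallest integer k satisfying the bound: 46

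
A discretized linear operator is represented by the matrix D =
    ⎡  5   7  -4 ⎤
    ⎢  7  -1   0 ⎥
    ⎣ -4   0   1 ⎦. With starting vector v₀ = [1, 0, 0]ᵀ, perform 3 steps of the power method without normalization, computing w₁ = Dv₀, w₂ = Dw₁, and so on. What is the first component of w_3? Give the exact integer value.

742

w1 = Dv₀ = (5·1 + 7·0 + (-4)·0; 7·1 + (-1)·0 + 0·0; (-4)·1 + 0·0 + 1·0) = (5, 7, -4)
w2 = Dw1 = (5·5 + 7·7 + (-4)·(-4); 7·5 + (-1)·7 + 0·(-4); (-4)·5 + 0·7 + 1·(-4)) = (90, 28, -24)
w3 = Dw2 = (742, 602, -384)
The requested component of w3 is 742.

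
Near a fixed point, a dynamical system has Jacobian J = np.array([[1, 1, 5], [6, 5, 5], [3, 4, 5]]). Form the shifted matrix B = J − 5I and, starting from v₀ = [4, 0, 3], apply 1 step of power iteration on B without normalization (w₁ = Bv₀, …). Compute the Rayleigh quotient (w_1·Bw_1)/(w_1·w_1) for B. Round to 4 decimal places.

μ ≈ 2.3043

B = J − 5I has rows (-4, 1, 5); (6, 0, 5); (3, 4, 0)
w1 = Bv₀ = ((-4)·4 + 1·0 + 5·3; 6·4 + 0·0 + 5·3; 3·4 + 4·0 + 0·3) = (-1, 39, 12)
Bw1 = (103, 54, 153)
w1·Bw1 = 3839; w1·w1 = 1666; μ ≈ 3839/1666 = 2.3043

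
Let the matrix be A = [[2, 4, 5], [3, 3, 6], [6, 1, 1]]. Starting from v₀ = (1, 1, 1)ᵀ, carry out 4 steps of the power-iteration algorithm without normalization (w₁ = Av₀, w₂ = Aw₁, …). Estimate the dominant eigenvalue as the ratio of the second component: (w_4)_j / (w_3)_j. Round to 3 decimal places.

w1 = Av₀ = (2·1 + 4·1 + 5·1; 3·1 + 3·1 + 6·1; 6·1 + 1·1 + 1·1) = (11, 12, 8)
w2 = Aw1 = (2·11 + 4·12 + 5·8; 3·11 + 3·12 + 6·8; 6·11 + 1·12 + 1·8) = (110, 117, 86)
w3 = Aw2 = (1118, 1197, 863)
w4 = Aw3 = (11339, 12123, 8768)
Ratio at component: 12123 / 1197 = 10.128

λ ≈ 10.128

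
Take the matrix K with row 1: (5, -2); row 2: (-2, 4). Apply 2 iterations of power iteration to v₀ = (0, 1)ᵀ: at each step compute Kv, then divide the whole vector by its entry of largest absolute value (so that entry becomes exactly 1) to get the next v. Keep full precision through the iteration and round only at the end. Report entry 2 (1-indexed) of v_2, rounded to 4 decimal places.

1.0000

Kv0 = (-2.00000, 4.00000); divide by 4.00000 → v1 = (-0.50000, 1.00000)
Kv1 = (-4.50000, 5.00000); divide by 5.00000 → v2 = (-0.90000, 1.00000)
Requested entry of v2: 20/20 = 1.0000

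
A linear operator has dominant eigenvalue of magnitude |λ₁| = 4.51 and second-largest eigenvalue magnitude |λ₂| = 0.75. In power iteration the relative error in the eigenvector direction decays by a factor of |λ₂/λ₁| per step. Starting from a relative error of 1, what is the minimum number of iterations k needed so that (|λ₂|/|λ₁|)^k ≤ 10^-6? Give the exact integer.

8

|λ₂/λ₁| = 0.75/4.51 = 0.16630
Need k ≥ ln(10^-6) / ln(0.16630) = -13.8155 / -1.7940 ≈ 7.701
Smallest integer k satisfying the bound: 8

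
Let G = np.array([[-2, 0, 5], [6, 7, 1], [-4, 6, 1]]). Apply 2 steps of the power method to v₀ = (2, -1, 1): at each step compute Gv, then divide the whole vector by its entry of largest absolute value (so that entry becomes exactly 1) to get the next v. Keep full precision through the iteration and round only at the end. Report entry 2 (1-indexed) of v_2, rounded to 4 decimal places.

Gv0 = (1.00000, 6.00000, -13.00000); divide by -13.00000 → v1 = (-0.07692, -0.46154, 1.00000)
Gv1 = (5.15385, -2.69231, -1.46154); divide by 5.15385 → v2 = (1.00000, -0.52239, -0.28358)
Requested entry of v2: 35/-67 = -0.5224

-0.5224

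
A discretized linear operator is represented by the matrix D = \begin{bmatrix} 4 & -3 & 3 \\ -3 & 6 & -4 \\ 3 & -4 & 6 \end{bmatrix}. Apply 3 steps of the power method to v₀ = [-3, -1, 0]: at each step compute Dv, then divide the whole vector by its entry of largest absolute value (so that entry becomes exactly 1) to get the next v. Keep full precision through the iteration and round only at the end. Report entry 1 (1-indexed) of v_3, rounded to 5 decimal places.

0.75176

Dv0 = (-9.000000, 3.000000, -5.000000); divide by -9.000000 → v1 = (1.000000, -0.333333, 0.555556)
Dv1 = (6.666667, -7.222222, 7.666667); divide by 7.666667 → v2 = (0.869565, -0.942029, 1.000000)
Dv2 = (9.304348, -12.260870, 12.376812); divide by 12.376812 → v3 = (0.751756, -0.990632, 1.000000)
Requested entry of v3: -642/-854 = 0.75176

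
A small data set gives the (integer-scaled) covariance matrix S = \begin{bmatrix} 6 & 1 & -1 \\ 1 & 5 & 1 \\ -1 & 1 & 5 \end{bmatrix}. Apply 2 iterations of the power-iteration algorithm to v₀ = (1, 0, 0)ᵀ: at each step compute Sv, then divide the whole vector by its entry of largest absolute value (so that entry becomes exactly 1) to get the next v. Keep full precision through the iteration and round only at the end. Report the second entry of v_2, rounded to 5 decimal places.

0.26316

Sv0 = (6.000000, 1.000000, -1.000000); divide by 6.000000 → v1 = (1.000000, 0.166667, -0.166667)
Sv1 = (6.333333, 1.666667, -1.666667); divide by 6.333333 → v2 = (1.000000, 0.263158, -0.263158)
Requested entry of v2: 10/38 = 0.26316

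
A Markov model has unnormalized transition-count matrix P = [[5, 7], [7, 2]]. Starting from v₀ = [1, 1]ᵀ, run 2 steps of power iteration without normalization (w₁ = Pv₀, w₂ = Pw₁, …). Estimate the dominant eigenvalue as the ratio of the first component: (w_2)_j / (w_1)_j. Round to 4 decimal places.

λ ≈ 10.2500

w1 = Pv₀ = (12, 9)
w2 = Pw1 = (123, 102)
Ratio at component: 123 / 12 = 10.2500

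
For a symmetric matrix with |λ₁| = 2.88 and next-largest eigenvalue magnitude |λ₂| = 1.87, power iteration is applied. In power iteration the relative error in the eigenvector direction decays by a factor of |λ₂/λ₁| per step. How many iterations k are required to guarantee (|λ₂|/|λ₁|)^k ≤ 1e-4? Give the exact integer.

|λ₂/λ₁| = 1.87/2.88 = 0.64931
Need k ≥ ln(1e-4) / ln(0.64931) = -9.2103 / -0.4319 ≈ 21.328
Smallest integer k satisfying the bound: 22

22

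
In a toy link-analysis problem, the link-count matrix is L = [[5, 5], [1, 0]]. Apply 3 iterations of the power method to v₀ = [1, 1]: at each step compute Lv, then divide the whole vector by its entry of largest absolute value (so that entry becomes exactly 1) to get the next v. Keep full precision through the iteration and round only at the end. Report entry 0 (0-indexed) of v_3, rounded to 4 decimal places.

1.0000

Lv0 = (10.00000, 1.00000); divide by 10.00000 → v1 = (1.00000, 0.10000)
Lv1 = (5.50000, 1.00000); divide by 5.50000 → v2 = (1.00000, 0.18182)
Lv2 = (5.90909, 1.00000); divide by 5.90909 → v3 = (1.00000, 0.16923)
Requested entry of v3: 325/325 = 1.0000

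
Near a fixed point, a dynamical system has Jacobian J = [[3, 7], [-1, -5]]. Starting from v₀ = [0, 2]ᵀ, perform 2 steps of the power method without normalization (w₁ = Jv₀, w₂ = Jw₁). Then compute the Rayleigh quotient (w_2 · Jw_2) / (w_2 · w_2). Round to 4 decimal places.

w1 = Jv₀ = (3·0 + 7·2; (-1)·0 + (-5)·2) = (14, -10)
w2 = Jw1 = (3·14 + 7·(-10); (-1)·14 + (-5)·(-10)) = (-28, 36)
Jw2 = (168, -152)
w2·Jw2 = (-28)·168 + 36·(-152) = -10176; w2·w2 = (-28)·(-28) + 36·36 = 2080
λ ≈ -10176/2080 = -4.8923

λ ≈ -4.8923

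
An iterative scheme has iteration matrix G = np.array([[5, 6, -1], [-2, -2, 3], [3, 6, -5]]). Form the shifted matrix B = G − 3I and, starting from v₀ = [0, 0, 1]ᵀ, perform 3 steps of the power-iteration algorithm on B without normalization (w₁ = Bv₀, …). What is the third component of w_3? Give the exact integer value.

-782

B = G − 3I has rows (2, 6, -1); (-2, -5, 3); (3, 6, -8)
w1 = Bv₀ = (2·0 + 6·0 + (-1)·1; (-2)·0 + (-5)·0 + 3·1; 3·0 + 6·0 + (-8)·1) = (-1, 3, -8)
w2 = Bw1 = (2·(-1) + 6·3 + (-1)·(-8); (-2)·(-1) + (-5)·3 + 3·(-8); 3·(-1) + 6·3 + (-8)·(-8)) = (24, -37, 79)
w3 = Bw2 = (-253, 374, -782)
Requested component of w3: -782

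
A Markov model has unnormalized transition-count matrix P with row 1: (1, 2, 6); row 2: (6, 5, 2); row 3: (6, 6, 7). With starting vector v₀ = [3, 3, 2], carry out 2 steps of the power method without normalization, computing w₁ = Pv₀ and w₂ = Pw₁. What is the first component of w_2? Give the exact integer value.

w1 = Pv₀ = (1·3 + 2·3 + 6·2; 6·3 + 5·3 + 2·2; 6·3 + 6·3 + 7·2) = (21, 37, 50)
w2 = Pw1 = (1·21 + 2·37 + 6·50; 6·21 + 5·37 + 2·50; 6·21 + 6·37 + 7·50) = (395, 411, 698)
The requested component of w2 is 395.

395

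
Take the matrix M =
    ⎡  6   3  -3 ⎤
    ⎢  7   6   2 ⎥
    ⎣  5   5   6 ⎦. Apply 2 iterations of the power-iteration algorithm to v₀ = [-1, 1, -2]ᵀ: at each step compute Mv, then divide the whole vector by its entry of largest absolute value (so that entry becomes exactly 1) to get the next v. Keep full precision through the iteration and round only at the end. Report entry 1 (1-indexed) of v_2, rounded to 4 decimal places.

-0.4756

Mv0 = (3.00000, -5.00000, -12.00000); divide by -12.00000 → v1 = (-0.25000, 0.41667, 1.00000)
Mv1 = (-3.25000, 2.75000, 6.83333); divide by 6.83333 → v2 = (-0.47561, 0.40244, 1.00000)
Requested entry of v2: 39/-82 = -0.4756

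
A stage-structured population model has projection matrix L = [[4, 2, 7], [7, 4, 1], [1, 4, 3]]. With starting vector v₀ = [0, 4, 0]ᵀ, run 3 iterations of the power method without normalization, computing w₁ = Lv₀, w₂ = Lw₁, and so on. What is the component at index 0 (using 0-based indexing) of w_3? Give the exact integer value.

w1 = Lv₀ = (8, 16, 16)
w2 = Lw1 = (176, 136, 120)
w3 = Lw2 = (1816, 1896, 1080)
The requested component of w3 is 1816.

1816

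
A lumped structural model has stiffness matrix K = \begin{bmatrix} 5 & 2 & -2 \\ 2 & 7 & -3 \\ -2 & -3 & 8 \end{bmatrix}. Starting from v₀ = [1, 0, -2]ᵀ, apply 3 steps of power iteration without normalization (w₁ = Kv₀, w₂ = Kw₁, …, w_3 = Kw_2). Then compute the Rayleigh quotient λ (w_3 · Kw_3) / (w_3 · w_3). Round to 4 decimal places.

11.7129

w1 = Kv₀ = (5·1 + 2·0 + (-2)·(-2); 2·1 + 7·0 + (-3)·(-2); (-2)·1 + (-3)·0 + 8·(-2)) = (9, 8, -18)
w2 = Kw1 = (5·9 + 2·8 + (-2)·(-18); 2·9 + 7·8 + (-3)·(-18); (-2)·9 + (-3)·8 + 8·(-18)) = (97, 128, -186)
w3 = Kw2 = (1113, 1648, -2066)
Kw3 = (12993, 19960, -23698)
w3·Kw3 = 1113·12993 + 1648·19960 + (-2066)·(-23698) = 96315357; w3·w3 = 1113·1113 + 1648·1648 + (-2066)·(-2066) = 8223029
λ ≈ 96315357/8223029 = 11.7129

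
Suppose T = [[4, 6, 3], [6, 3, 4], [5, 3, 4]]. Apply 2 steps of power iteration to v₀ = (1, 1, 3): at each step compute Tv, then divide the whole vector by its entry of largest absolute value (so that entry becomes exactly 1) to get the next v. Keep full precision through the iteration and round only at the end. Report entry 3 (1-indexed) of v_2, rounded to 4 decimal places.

Tv0 = (19.00000, 21.00000, 20.00000); divide by 21.00000 → v1 = (0.90476, 1.00000, 0.95238)
Tv1 = (12.47619, 12.23810, 11.33333); divide by 12.47619 → v2 = (1.00000, 0.98092, 0.90840)
Requested entry of v2: 238/262 = 0.9084

0.9084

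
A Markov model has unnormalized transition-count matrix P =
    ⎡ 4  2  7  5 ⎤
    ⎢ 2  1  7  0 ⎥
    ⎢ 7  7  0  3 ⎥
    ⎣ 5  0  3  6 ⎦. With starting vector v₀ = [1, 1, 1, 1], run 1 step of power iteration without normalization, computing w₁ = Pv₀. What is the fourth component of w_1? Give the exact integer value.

w1 = Pv₀ = (18, 10, 17, 14)
The requested component of w1 is 14.

14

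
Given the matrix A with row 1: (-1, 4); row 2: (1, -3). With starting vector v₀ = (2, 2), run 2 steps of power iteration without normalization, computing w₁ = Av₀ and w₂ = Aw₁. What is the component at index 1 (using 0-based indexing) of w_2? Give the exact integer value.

18

w1 = Av₀ = (6, -4)
w2 = Aw1 = (-22, 18)
The requested component of w2 is 18.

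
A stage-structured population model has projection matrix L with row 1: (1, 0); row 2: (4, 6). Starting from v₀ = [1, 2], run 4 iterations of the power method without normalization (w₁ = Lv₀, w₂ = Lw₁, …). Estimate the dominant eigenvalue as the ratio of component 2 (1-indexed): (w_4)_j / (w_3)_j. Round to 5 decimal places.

w1 = Lv₀ = (1, 16)
w2 = Lw1 = (1, 100)
w3 = Lw2 = (1, 604)
w4 = Lw3 = (1, 3628)
Ratio at component: 3628 / 604 = 6.00662

6.00662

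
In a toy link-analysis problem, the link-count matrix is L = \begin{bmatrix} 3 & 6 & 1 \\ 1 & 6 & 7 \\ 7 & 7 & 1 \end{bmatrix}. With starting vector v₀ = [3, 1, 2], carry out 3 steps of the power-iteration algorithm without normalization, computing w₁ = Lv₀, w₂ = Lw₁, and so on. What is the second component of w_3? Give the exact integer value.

4579

w1 = Lv₀ = (3·3 + 6·1 + 1·2; 1·3 + 6·1 + 7·2; 7·3 + 7·1 + 1·2) = (17, 23, 30)
w2 = Lw1 = (3·17 + 6·23 + 1·30; 1·17 + 6·23 + 7·30; 7·17 + 7·23 + 1·30) = (219, 365, 310)
w3 = Lw2 = (3157, 4579, 4398)
The requested component of w3 is 4579.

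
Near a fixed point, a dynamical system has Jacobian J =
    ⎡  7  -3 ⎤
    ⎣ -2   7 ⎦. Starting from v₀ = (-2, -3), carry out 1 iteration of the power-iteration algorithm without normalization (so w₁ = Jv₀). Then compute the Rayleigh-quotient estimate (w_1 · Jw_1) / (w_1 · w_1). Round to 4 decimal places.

w1 = Jv₀ = (7·(-2) + (-3)·(-3); (-2)·(-2) + 7·(-3)) = (-5, -17)
Jw1 = (16, -109)
w1·Jw1 = (-5)·16 + (-17)·(-109) = 1773; w1·w1 = (-5)·(-5) + (-17)·(-17) = 314
λ ≈ 1773/314 = 5.6465

λ ≈ 5.6465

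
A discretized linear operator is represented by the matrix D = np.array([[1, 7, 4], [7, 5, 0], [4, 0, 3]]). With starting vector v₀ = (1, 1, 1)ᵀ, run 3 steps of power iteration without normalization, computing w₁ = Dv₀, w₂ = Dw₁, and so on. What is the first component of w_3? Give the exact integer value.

w1 = Dv₀ = (12, 12, 7)
w2 = Dw1 = (124, 144, 69)
w3 = Dw2 = (1408, 1588, 703)
The requested component of w3 is 1408.

1408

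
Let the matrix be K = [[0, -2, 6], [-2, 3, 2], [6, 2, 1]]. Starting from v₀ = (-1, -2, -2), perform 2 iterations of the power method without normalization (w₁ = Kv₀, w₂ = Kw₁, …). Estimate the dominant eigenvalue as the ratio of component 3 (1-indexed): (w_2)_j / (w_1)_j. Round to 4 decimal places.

w1 = Kv₀ = (-8, -8, -12)
w2 = Kw1 = (-56, -32, -76)
Ratio at component: -76 / -12 = 6.3333

λ ≈ 6.3333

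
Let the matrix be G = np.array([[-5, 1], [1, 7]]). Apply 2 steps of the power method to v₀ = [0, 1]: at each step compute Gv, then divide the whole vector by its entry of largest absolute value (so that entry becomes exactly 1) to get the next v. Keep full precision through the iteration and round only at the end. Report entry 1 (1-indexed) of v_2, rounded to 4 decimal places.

0.0400

Gv0 = (1.00000, 7.00000); divide by 7.00000 → v1 = (0.14286, 1.00000)
Gv1 = (0.28571, 7.14286); divide by 7.14286 → v2 = (0.04000, 1.00000)
Requested entry of v2: 2/50 = 0.0400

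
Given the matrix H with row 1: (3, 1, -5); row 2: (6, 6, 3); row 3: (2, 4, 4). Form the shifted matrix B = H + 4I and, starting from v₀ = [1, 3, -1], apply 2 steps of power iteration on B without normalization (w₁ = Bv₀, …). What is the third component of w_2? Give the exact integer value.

B = H + 4I has rows (7, 1, -5); (6, 10, 3); (2, 4, 8)
w1 = Bv₀ = (7·1 + 1·3 + (-5)·(-1); 6·1 + 10·3 + 3·(-1); 2·1 + 4·3 + 8·(-1)) = (15, 33, 6)
w2 = Bw1 = (7·15 + 1·33 + (-5)·6; 6·15 + 10·33 + 3·6; 2·15 + 4·33 + 8·6) = (108, 438, 210)
Requested component of w2: 210

210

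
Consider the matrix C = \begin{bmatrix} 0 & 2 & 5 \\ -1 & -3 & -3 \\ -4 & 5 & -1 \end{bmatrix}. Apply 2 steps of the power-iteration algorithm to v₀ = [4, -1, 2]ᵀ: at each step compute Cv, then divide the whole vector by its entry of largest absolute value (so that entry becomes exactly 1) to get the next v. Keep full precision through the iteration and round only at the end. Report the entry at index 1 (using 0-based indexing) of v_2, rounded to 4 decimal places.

-0.6357

Cv0 = (8.00000, -7.00000, -23.00000); divide by -23.00000 → v1 = (-0.34783, 0.30435, 1.00000)
Cv1 = (5.60870, -3.56522, 1.91304); divide by 5.60870 → v2 = (1.00000, -0.63566, 0.34109)
Requested entry of v2: 82/-129 = -0.6357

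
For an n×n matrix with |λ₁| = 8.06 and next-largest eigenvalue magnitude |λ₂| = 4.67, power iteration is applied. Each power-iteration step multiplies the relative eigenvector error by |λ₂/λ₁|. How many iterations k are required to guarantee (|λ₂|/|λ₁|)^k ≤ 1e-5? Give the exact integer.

|λ₂/λ₁| = 4.67/8.06 = 0.57940
Need k ≥ ln(1e-5) / ln(0.57940) = -11.5129 / -0.5458 ≈ 21.095
Smallest integer k satisfying the bound: 22

22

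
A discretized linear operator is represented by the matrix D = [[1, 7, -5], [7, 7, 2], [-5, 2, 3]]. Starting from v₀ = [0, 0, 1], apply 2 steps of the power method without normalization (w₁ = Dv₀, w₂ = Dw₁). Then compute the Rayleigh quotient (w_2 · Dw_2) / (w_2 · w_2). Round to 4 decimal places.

w1 = Dv₀ = (1·0 + 7·0 + (-5)·1; 7·0 + 7·0 + 2·1; (-5)·0 + 2·0 + 3·1) = (-5, 2, 3)
w2 = Dw1 = (1·(-5) + 7·2 + (-5)·3; 7·(-5) + 7·2 + 2·3; (-5)·(-5) + 2·2 + 3·3) = (-6, -15, 38)
Dw2 = (-301, -71, 114)
w2·Dw2 = (-6)·(-301) + (-15)·(-71) + 38·114 = 7203; w2·w2 = (-6)·(-6) + (-15)·(-15) + 38·38 = 1705
λ ≈ 7203/1705 = 4.2246

4.2246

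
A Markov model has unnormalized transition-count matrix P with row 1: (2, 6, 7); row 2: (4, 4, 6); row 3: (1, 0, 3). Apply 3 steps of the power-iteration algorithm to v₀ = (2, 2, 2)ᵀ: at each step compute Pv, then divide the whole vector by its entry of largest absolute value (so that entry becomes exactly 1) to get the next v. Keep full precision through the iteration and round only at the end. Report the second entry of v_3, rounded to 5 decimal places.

Pv0 = (30.000000, 28.000000, 8.000000); divide by 30.000000 → v1 = (1.000000, 0.933333, 0.266667)
Pv1 = (9.466667, 9.333333, 1.800000); divide by 9.466667 → v2 = (1.000000, 0.985915, 0.190141)
Pv2 = (9.246479, 9.084507, 1.570423); divide by 9.246479 → v3 = (1.000000, 0.982483, 0.169840)
Requested entry of v3: 2580/2626 = 0.98248

0.98248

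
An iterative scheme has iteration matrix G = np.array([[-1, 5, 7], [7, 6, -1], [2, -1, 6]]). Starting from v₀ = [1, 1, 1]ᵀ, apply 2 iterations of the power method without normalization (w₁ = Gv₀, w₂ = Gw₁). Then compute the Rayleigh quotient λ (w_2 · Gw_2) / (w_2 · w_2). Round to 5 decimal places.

λ ≈ 10.02993

w1 = Gv₀ = ((-1)·1 + 5·1 + 7·1; 7·1 + 6·1 + (-1)·1; 2·1 + (-1)·1 + 6·1) = (11, 12, 7)
w2 = Gw1 = ((-1)·11 + 5·12 + 7·7; 7·11 + 6·12 + (-1)·7; 2·11 + (-1)·12 + 6·7) = (98, 142, 52)
Gw2 = (976, 1486, 366)
w2·Gw2 = 98·976 + 142·1486 + 52·366 = 325692; w2·w2 = 98·98 + 142·142 + 52·52 = 32472
λ ≈ 325692/32472 = 10.02993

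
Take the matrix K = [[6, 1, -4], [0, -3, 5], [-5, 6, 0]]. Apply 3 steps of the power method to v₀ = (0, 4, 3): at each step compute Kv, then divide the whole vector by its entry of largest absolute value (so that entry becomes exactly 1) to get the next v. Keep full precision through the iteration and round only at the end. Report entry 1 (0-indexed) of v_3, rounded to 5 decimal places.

-0.03136

Kv0 = (-8.000000, 3.000000, 24.000000); divide by 24.000000 → v1 = (-0.333333, 0.125000, 1.000000)
Kv1 = (-5.875000, 4.625000, 2.416667); divide by -5.875000 → v2 = (1.000000, -0.787234, -0.411348)
Kv2 = (6.858156, 0.304965, -9.723404); divide by -9.723404 → v3 = (-0.705325, -0.031364, 1.000000)
Requested entry of v3: -43/1371 = -0.03136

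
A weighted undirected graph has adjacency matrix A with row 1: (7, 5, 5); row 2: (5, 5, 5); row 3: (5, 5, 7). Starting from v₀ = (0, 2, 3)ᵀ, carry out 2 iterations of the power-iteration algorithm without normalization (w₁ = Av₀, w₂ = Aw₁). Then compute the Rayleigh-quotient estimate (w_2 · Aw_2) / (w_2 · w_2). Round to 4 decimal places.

w1 = Av₀ = (25, 25, 31)
w2 = Aw1 = (455, 405, 467)
Aw2 = (7545, 6635, 7569)
w2·Aw2 = 455·7545 + 405·6635 + 467·7569 = 9654873; w2·w2 = 455·455 + 405·405 + 467·467 = 589139
λ ≈ 9654873/589139 = 16.3881

λ ≈ 16.3881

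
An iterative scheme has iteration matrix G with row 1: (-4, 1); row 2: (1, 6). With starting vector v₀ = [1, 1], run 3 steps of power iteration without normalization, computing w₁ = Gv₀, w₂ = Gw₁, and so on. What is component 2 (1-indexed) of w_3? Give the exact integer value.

w1 = Gv₀ = (-3, 7)
w2 = Gw1 = (19, 39)
w3 = Gw2 = (-37, 253)
The requested component of w3 is 253.

253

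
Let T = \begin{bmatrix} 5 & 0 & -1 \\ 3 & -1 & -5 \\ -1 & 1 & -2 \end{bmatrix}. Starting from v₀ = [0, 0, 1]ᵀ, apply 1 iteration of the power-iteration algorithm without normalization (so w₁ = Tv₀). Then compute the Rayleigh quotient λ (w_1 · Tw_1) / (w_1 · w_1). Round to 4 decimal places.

w1 = Tv₀ = (5·0 + 0·0 + (-1)·1; 3·0 + (-1)·0 + (-5)·1; (-1)·0 + 1·0 + (-2)·1) = (-1, -5, -2)
Tw1 = (-3, 12, 0)
w1·Tw1 = (-1)·(-3) + (-5)·12 + (-2)·0 = -57; w1·w1 = (-1)·(-1) + (-5)·(-5) + (-2)·(-2) = 30
λ ≈ -57/30 = -1.9000

-1.9000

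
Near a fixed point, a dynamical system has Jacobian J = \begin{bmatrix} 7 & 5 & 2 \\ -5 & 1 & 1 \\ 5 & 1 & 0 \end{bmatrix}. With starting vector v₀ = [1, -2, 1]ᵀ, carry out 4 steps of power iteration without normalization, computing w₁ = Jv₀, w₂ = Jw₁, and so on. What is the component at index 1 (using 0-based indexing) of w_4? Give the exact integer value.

w1 = Jv₀ = (-1, -6, 3)
w2 = Jw1 = (-31, 2, -11)
w3 = Jw2 = (-229, 146, -153)
w4 = Jw3 = (-1179, 1138, -999)
The requested component of w4 is 1138.

1138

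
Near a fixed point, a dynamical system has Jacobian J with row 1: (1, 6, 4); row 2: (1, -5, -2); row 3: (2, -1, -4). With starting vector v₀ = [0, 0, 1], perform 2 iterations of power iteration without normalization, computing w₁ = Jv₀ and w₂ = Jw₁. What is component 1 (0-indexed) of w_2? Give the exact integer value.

22

w1 = Jv₀ = (1·0 + 6·0 + 4·1; 1·0 + (-5)·0 + (-2)·1; 2·0 + (-1)·0 + (-4)·1) = (4, -2, -4)
w2 = Jw1 = (1·4 + 6·(-2) + 4·(-4); 1·4 + (-5)·(-2) + (-2)·(-4); 2·4 + (-1)·(-2) + (-4)·(-4)) = (-24, 22, 26)
The requested component of w2 is 22.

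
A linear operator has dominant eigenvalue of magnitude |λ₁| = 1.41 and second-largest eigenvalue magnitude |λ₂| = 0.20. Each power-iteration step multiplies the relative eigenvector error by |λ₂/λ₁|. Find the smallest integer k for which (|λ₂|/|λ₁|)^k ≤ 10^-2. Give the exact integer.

|λ₂/λ₁| = 0.20/1.41 = 0.14184
Need k ≥ ln(10^-2) / ln(0.14184) = -4.6052 / -1.9530 ≈ 2.358
Smallest integer k satisfying the bound: 3

3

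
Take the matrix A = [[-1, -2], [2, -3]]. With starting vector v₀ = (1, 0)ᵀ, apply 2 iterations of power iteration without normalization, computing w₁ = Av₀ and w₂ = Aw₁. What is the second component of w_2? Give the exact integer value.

w1 = Av₀ = ((-1)·1 + (-2)·0; 2·1 + (-3)·0) = (-1, 2)
w2 = Aw1 = ((-1)·(-1) + (-2)·2; 2·(-1) + (-3)·2) = (-3, -8)
The requested component of w2 is -8.

-8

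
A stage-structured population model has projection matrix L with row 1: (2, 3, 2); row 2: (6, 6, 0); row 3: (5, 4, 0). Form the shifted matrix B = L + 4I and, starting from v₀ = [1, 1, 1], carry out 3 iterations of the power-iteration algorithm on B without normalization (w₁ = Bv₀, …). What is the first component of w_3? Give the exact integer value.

1860

B = L + 4I has rows (6, 3, 2); (6, 10, 0); (5, 4, 4)
w1 = Bv₀ = (6·1 + 3·1 + 2·1; 6·1 + 10·1 + 0·1; 5·1 + 4·1 + 4·1) = (11, 16, 13)
w2 = Bw1 = (6·11 + 3·16 + 2·13; 6·11 + 10·16 + 0·13; 5·11 + 4·16 + 4·13) = (140, 226, 171)
w3 = Bw2 = (1860, 3100, 2288)
Requested component of w3: 1860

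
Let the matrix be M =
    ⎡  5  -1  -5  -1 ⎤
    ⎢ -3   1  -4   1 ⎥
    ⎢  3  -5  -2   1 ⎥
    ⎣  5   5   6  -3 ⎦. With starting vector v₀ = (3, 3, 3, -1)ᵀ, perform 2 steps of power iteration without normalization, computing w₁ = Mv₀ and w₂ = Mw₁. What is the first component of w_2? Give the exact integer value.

23

w1 = Mv₀ = (5·3 + (-1)·3 + (-5)·3 + (-1)·(-1); (-3)·3 + 1·3 + (-4)·3 + 1·(-1); 3·3 + (-5)·3 + (-2)·3 + 1·(-1); 5·3 + 5·3 + 6·3 + (-3)·(-1)) = (-2, -19, -13, 51)
w2 = Mw1 = (5·(-2) + (-1)·(-19) + (-5)·(-13) + (-1)·51; (-3)·(-2) + 1·(-19) + (-4)·(-13) + 1·51; 3·(-2) + (-5)·(-19) + (-2)·(-13) + 1·51; 5·(-2) + 5·(-19) + 6·(-13) + (-3)·51) = (23, 90, 166, -336)
The requested component of w2 is 23.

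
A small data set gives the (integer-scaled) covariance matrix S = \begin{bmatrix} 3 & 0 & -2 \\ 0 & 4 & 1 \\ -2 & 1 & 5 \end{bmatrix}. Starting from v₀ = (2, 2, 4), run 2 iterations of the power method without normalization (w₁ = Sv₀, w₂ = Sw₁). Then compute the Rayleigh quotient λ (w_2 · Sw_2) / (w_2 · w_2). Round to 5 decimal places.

λ ≈ 6.37797

w1 = Sv₀ = (3·2 + 0·2 + (-2)·4; 0·2 + 4·2 + 1·4; (-2)·2 + 1·2 + 5·4) = (-2, 12, 18)
w2 = Sw1 = (3·(-2) + 0·12 + (-2)·18; 0·(-2) + 4·12 + 1·18; (-2)·(-2) + 1·12 + 5·18) = (-42, 66, 106)
Sw2 = (-338, 370, 680)
w2·Sw2 = (-42)·(-338) + 66·370 + 106·680 = 110696; w2·w2 = (-42)·(-42) + 66·66 + 106·106 = 17356
λ ≈ 110696/17356 = 6.37797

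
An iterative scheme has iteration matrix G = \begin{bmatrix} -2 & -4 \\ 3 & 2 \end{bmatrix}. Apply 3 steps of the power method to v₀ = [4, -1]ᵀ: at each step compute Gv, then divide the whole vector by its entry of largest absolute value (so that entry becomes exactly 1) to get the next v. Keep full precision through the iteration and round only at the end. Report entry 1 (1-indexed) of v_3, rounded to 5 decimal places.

-0.40000

Gv0 = (-4.000000, 10.000000); divide by 10.000000 → v1 = (-0.400000, 1.000000)
Gv1 = (-3.200000, 0.800000); divide by -3.200000 → v2 = (1.000000, -0.250000)
Gv2 = (-1.000000, 2.500000); divide by 2.500000 → v3 = (-0.400000, 1.000000)
Requested entry of v3: 32/-80 = -0.40000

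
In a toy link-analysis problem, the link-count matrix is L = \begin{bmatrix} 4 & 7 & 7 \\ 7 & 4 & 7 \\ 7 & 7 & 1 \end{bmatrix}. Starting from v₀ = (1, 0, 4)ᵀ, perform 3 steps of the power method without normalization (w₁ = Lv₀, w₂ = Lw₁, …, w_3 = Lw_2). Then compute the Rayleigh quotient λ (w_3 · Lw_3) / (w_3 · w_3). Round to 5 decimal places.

w1 = Lv₀ = (4·1 + 7·0 + 7·4; 7·1 + 4·0 + 7·4; 7·1 + 7·0 + 1·4) = (32, 35, 11)
w2 = Lw1 = (4·32 + 7·35 + 7·11; 7·32 + 4·35 + 7·11; 7·32 + 7·35 + 1·11) = (450, 441, 480)
w3 = Lw2 = (8247, 8274, 6717)
Lw3 = (137925, 137844, 122364)
w3·Lw3 = 8247·137925 + 8274·137844 + 6717·122364 = 3099907719; w3·w3 = 8247·8247 + 8274·8274 + 6717·6717 = 181590174
λ ≈ 3099907719/181590174 = 17.07090

17.07090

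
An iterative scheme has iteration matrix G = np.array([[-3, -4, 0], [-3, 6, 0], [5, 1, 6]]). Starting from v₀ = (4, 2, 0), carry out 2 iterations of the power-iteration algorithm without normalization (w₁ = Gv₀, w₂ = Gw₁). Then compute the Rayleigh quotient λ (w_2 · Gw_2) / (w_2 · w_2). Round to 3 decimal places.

λ ≈ 0.397

w1 = Gv₀ = (-20, 0, 22)
w2 = Gw1 = (60, 60, 32)
Gw2 = (-420, 180, 552)
w2·Gw2 = 60·(-420) + 60·180 + 32·552 = 3264; w2·w2 = 60·60 + 60·60 + 32·32 = 8224
λ ≈ 3264/8224 = 0.397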